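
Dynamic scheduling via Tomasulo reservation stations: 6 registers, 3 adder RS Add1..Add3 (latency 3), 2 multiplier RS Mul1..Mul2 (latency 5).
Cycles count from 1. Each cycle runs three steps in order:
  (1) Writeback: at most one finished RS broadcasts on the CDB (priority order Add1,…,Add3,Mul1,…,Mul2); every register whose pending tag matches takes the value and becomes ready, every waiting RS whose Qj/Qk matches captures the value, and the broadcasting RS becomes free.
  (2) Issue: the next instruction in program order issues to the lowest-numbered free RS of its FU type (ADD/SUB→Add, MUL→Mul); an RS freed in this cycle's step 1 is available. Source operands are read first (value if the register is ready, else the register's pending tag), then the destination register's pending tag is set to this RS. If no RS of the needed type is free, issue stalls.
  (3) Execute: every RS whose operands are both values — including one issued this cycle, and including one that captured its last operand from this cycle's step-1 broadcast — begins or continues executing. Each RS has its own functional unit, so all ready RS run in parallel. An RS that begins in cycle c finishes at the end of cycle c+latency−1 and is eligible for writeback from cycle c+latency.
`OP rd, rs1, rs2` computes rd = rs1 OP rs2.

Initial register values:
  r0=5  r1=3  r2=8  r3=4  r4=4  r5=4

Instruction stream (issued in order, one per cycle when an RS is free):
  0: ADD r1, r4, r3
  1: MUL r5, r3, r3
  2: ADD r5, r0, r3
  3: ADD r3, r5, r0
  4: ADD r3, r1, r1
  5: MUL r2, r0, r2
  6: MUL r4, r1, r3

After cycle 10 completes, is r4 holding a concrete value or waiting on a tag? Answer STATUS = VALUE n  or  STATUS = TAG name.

STATUS = TAG Mul1

  c1: issue ADD r1<-Add1  regs: r0:5,r1:Add1,r2:8,r3:4,r4:4,r5:4
  c2: issue MUL r5<-Mul1  regs: r0:5,r1:Add1,r2:8,r3:4,r4:4,r5:Mul1
  c3: issue ADD r5<-Add2  regs: r0:5,r1:Add1,r2:8,r3:4,r4:4,r5:Add2
  c4: CDB Add1=8; issue ADD r3<-Add1  regs: r0:5,r1:8,r2:8,r3:Add1,r4:4,r5:Add2
  c5: issue ADD r3<-Add3  regs: r0:5,r1:8,r2:8,r3:Add3,r4:4,r5:Add2
  c6: CDB Add2=9; issue MUL r2<-Mul2  regs: r0:5,r1:8,r2:Mul2,r3:Add3,r4:4,r5:9
  c7: CDB Mul1=16; issue MUL r4<-Mul1  regs: r0:5,r1:8,r2:Mul2,r3:Add3,r4:Mul1,r5:9
  c8: CDB Add3=16  regs: r0:5,r1:8,r2:Mul2,r3:16,r4:Mul1,r5:9
  c9: CDB Add1=14  regs: r0:5,r1:8,r2:Mul2,r3:16,r4:Mul1,r5:9
  c10: -  regs: r0:5,r1:8,r2:Mul2,r3:16,r4:Mul1,r5:9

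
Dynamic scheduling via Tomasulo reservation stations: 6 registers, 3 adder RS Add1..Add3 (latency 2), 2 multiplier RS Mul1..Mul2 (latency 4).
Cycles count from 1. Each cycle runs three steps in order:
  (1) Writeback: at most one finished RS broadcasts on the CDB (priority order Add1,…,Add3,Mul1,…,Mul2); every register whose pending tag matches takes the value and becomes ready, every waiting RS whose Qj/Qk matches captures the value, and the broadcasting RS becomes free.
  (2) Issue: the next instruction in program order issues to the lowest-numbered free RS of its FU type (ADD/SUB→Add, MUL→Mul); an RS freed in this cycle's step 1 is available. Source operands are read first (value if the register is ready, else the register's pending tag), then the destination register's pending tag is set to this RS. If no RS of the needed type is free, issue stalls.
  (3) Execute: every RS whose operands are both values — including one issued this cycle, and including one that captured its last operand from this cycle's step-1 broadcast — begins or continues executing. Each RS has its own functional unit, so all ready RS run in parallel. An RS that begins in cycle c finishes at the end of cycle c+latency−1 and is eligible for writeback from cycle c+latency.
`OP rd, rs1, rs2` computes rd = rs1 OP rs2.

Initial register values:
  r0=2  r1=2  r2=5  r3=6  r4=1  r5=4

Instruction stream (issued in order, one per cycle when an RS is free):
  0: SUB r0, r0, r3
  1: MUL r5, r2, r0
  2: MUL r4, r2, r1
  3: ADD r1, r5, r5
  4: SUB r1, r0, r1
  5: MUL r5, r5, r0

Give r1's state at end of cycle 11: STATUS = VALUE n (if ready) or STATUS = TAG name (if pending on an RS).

c1: issue SUB r0<-Add1 | r0:Add1,r1:2,r2:5,r3:6,r4:1,r5:4
c2: issue MUL r5<-Mul1 | r0:Add1,r1:2,r2:5,r3:6,r4:1,r5:Mul1
c3: CDB Add1=-4; issue MUL r4<-Mul2 | r0:-4,r1:2,r2:5,r3:6,r4:Mul2,r5:Mul1
c4: issue ADD r1<-Add1 | r0:-4,r1:Add1,r2:5,r3:6,r4:Mul2,r5:Mul1
c5: issue SUB r1<-Add2 | r0:-4,r1:Add2,r2:5,r3:6,r4:Mul2,r5:Mul1
c6: stall | r0:-4,r1:Add2,r2:5,r3:6,r4:Mul2,r5:Mul1
c7: CDB Mul1=-20; issue MUL r5<-Mul1 | r0:-4,r1:Add2,r2:5,r3:6,r4:Mul2,r5:Mul1
c8: CDB Mul2=10 | r0:-4,r1:Add2,r2:5,r3:6,r4:10,r5:Mul1
c9: CDB Add1=-40 | r0:-4,r1:Add2,r2:5,r3:6,r4:10,r5:Mul1
c10: - | r0:-4,r1:Add2,r2:5,r3:6,r4:10,r5:Mul1
c11: CDB Add2=36 | r0:-4,r1:36,r2:5,r3:6,r4:10,r5:Mul1

STATUS = VALUE 36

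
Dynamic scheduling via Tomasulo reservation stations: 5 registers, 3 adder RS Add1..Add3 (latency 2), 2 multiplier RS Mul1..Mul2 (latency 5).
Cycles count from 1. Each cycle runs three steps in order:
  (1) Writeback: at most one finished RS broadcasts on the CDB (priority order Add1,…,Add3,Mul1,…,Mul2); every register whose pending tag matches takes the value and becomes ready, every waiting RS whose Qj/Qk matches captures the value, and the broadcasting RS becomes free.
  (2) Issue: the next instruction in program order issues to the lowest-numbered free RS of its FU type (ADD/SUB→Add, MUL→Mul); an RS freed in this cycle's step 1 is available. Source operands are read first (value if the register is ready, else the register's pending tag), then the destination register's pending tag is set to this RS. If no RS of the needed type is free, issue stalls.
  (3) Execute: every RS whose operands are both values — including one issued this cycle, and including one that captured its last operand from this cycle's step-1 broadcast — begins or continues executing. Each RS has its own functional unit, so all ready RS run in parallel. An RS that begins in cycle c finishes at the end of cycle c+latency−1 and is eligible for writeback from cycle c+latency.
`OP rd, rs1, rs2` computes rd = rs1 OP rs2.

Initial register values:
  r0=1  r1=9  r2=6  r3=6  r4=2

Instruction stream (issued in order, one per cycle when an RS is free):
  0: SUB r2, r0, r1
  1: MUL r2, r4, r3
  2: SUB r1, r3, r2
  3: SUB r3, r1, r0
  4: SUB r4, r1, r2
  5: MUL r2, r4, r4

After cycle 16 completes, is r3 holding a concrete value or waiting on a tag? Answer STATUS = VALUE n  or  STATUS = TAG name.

STATUS = VALUE -7

cycle 1: issue SUB r2<-Add1 // r0:1,r1:9,r2:Add1,r3:6,r4:2
cycle 2: issue MUL r2<-Mul1 // r0:1,r1:9,r2:Mul1,r3:6,r4:2
cycle 3: CDB Add1=-8; issue SUB r1<-Add1 // r0:1,r1:Add1,r2:Mul1,r3:6,r4:2
cycle 4: issue SUB r3<-Add2 // r0:1,r1:Add1,r2:Mul1,r3:Add2,r4:2
cycle 5: issue SUB r4<-Add3 // r0:1,r1:Add1,r2:Mul1,r3:Add2,r4:Add3
cycle 6: issue MUL r2<-Mul2 // r0:1,r1:Add1,r2:Mul2,r3:Add2,r4:Add3
cycle 7: CDB Mul1=12 // r0:1,r1:Add1,r2:Mul2,r3:Add2,r4:Add3
cycle 8: - // r0:1,r1:Add1,r2:Mul2,r3:Add2,r4:Add3
cycle 9: CDB Add1=-6 // r0:1,r1:-6,r2:Mul2,r3:Add2,r4:Add3
cycle 10: - // r0:1,r1:-6,r2:Mul2,r3:Add2,r4:Add3
cycle 11: CDB Add2=-7 // r0:1,r1:-6,r2:Mul2,r3:-7,r4:Add3
cycle 12: CDB Add3=-18 // r0:1,r1:-6,r2:Mul2,r3:-7,r4:-18
cycle 13: - // r0:1,r1:-6,r2:Mul2,r3:-7,r4:-18
cycle 14: - // r0:1,r1:-6,r2:Mul2,r3:-7,r4:-18
cycle 15: - // r0:1,r1:-6,r2:Mul2,r3:-7,r4:-18
cycle 16: - // r0:1,r1:-6,r2:Mul2,r3:-7,r4:-18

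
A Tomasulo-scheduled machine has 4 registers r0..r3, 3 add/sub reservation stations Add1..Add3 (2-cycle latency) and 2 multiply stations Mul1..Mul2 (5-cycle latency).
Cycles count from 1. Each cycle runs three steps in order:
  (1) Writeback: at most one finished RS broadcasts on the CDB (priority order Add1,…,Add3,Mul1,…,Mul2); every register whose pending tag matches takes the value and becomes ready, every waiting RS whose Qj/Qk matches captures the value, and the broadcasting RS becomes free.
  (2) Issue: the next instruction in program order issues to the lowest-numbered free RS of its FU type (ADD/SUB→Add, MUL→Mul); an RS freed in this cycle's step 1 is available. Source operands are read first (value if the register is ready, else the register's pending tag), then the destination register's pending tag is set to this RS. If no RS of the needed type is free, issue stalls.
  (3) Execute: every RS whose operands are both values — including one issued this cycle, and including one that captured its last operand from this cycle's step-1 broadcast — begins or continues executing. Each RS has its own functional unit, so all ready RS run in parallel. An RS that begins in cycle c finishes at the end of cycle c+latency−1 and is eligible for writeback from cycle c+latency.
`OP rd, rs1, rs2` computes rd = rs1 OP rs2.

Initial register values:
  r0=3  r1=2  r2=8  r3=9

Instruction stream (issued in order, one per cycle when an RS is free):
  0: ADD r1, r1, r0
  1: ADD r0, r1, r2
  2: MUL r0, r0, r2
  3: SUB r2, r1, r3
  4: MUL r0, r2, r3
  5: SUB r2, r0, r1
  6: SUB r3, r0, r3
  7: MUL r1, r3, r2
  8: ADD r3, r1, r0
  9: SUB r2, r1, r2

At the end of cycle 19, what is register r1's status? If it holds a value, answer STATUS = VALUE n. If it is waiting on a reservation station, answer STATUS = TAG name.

STATUS = VALUE 1845

  c1: issue ADD r1<-Add1  regs: r0:3,r1:Add1,r2:8,r3:9
  c2: issue ADD r0<-Add2  regs: r0:Add2,r1:Add1,r2:8,r3:9
  c3: CDB Add1=5; issue MUL r0<-Mul1  regs: r0:Mul1,r1:5,r2:8,r3:9
  c4: issue SUB r2<-Add1  regs: r0:Mul1,r1:5,r2:Add1,r3:9
  c5: CDB Add2=13; issue MUL r0<-Mul2  regs: r0:Mul2,r1:5,r2:Add1,r3:9
  c6: CDB Add1=-4; issue SUB r2<-Add1  regs: r0:Mul2,r1:5,r2:Add1,r3:9
  c7: issue SUB r3<-Add2  regs: r0:Mul2,r1:5,r2:Add1,r3:Add2
  c8: stall  regs: r0:Mul2,r1:5,r2:Add1,r3:Add2
  c9: stall  regs: r0:Mul2,r1:5,r2:Add1,r3:Add2
  c10: CDB Mul1=104; issue MUL r1<-Mul1  regs: r0:Mul2,r1:Mul1,r2:Add1,r3:Add2
  c11: CDB Mul2=-36; issue ADD r3<-Add3  regs: r0:-36,r1:Mul1,r2:Add1,r3:Add3
  c12: stall  regs: r0:-36,r1:Mul1,r2:Add1,r3:Add3
  c13: CDB Add1=-41; issue SUB r2<-Add1  regs: r0:-36,r1:Mul1,r2:Add1,r3:Add3
  c14: CDB Add2=-45  regs: r0:-36,r1:Mul1,r2:Add1,r3:Add3
  c15: -  regs: r0:-36,r1:Mul1,r2:Add1,r3:Add3
  c16: -  regs: r0:-36,r1:Mul1,r2:Add1,r3:Add3
  c17: -  regs: r0:-36,r1:Mul1,r2:Add1,r3:Add3
  c18: -  regs: r0:-36,r1:Mul1,r2:Add1,r3:Add3
  c19: CDB Mul1=1845  regs: r0:-36,r1:1845,r2:Add1,r3:Add3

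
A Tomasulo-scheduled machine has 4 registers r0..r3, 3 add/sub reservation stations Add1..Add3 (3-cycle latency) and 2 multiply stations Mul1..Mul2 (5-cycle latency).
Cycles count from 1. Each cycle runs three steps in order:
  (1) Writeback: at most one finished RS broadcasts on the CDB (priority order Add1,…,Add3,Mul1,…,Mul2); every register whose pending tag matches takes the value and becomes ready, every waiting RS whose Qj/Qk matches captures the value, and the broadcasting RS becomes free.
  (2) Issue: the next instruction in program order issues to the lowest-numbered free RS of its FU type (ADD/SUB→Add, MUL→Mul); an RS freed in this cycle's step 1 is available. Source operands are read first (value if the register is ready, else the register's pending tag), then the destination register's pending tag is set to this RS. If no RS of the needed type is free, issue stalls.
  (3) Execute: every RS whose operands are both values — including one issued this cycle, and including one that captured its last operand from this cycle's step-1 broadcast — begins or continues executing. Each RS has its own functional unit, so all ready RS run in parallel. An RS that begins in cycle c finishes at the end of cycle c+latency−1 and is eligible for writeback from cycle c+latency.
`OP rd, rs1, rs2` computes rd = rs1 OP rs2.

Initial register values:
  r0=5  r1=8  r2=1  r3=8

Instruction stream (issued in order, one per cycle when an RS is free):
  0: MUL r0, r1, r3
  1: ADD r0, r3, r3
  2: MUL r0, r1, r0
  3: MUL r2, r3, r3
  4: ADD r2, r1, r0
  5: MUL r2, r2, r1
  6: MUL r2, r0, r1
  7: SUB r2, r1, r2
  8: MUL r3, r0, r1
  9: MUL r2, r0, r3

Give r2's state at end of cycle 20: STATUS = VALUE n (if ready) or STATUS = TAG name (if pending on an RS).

STATUS = TAG Mul2

  c1: issue MUL r0<-Mul1  regs: r0:Mul1,r1:8,r2:1,r3:8
  c2: issue ADD r0<-Add1  regs: r0:Add1,r1:8,r2:1,r3:8
  c3: issue MUL r0<-Mul2  regs: r0:Mul2,r1:8,r2:1,r3:8
  c4: stall  regs: r0:Mul2,r1:8,r2:1,r3:8
  c5: CDB Add1=16; stall  regs: r0:Mul2,r1:8,r2:1,r3:8
  c6: CDB Mul1=64; issue MUL r2<-Mul1  regs: r0:Mul2,r1:8,r2:Mul1,r3:8
  c7: issue ADD r2<-Add1  regs: r0:Mul2,r1:8,r2:Add1,r3:8
  c8: stall  regs: r0:Mul2,r1:8,r2:Add1,r3:8
  c9: stall  regs: r0:Mul2,r1:8,r2:Add1,r3:8
  c10: CDB Mul2=128; issue MUL r2<-Mul2  regs: r0:128,r1:8,r2:Mul2,r3:8
  c11: CDB Mul1=64; issue MUL r2<-Mul1  regs: r0:128,r1:8,r2:Mul1,r3:8
  c12: issue SUB r2<-Add2  regs: r0:128,r1:8,r2:Add2,r3:8
  c13: CDB Add1=136; stall  regs: r0:128,r1:8,r2:Add2,r3:8
  c14: stall  regs: r0:128,r1:8,r2:Add2,r3:8
  c15: stall  regs: r0:128,r1:8,r2:Add2,r3:8
  c16: CDB Mul1=1024; issue MUL r3<-Mul1  regs: r0:128,r1:8,r2:Add2,r3:Mul1
  c17: stall  regs: r0:128,r1:8,r2:Add2,r3:Mul1
  c18: CDB Mul2=1088; issue MUL r2<-Mul2  regs: r0:128,r1:8,r2:Mul2,r3:Mul1
  c19: CDB Add2=-1016  regs: r0:128,r1:8,r2:Mul2,r3:Mul1
  c20: -  regs: r0:128,r1:8,r2:Mul2,r3:Mul1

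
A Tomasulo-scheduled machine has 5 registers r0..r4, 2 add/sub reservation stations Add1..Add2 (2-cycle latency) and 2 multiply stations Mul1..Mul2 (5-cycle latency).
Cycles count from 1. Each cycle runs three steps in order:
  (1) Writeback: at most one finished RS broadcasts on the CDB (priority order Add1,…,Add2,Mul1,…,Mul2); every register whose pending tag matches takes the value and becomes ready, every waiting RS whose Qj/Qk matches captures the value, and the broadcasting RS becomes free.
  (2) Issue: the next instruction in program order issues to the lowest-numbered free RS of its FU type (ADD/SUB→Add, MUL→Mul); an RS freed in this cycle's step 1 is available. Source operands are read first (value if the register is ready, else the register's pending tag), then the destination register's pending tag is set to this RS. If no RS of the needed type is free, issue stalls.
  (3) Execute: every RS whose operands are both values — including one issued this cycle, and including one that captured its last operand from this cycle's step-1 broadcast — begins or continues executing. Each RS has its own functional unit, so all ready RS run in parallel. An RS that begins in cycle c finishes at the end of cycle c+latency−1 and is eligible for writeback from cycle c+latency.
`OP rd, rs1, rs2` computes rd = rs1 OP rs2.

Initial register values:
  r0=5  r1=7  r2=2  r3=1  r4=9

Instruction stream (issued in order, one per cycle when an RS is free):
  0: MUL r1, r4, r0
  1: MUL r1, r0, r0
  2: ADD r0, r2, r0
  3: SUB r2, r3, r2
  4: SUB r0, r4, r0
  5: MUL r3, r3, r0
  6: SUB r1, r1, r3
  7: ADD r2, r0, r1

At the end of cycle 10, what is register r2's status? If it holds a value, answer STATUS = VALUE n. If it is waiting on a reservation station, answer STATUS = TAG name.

cycle 1: issue MUL r1<-Mul1 // r0:5,r1:Mul1,r2:2,r3:1,r4:9
cycle 2: issue MUL r1<-Mul2 // r0:5,r1:Mul2,r2:2,r3:1,r4:9
cycle 3: issue ADD r0<-Add1 // r0:Add1,r1:Mul2,r2:2,r3:1,r4:9
cycle 4: issue SUB r2<-Add2 // r0:Add1,r1:Mul2,r2:Add2,r3:1,r4:9
cycle 5: CDB Add1=7; issue SUB r0<-Add1 // r0:Add1,r1:Mul2,r2:Add2,r3:1,r4:9
cycle 6: CDB Add2=-1; stall // r0:Add1,r1:Mul2,r2:-1,r3:1,r4:9
cycle 7: CDB Add1=2; stall // r0:2,r1:Mul2,r2:-1,r3:1,r4:9
cycle 8: CDB Mul1=45; issue MUL r3<-Mul1 // r0:2,r1:Mul2,r2:-1,r3:Mul1,r4:9
cycle 9: CDB Mul2=25; issue SUB r1<-Add1 // r0:2,r1:Add1,r2:-1,r3:Mul1,r4:9
cycle 10: issue ADD r2<-Add2 // r0:2,r1:Add1,r2:Add2,r3:Mul1,r4:9

STATUS = TAG Add2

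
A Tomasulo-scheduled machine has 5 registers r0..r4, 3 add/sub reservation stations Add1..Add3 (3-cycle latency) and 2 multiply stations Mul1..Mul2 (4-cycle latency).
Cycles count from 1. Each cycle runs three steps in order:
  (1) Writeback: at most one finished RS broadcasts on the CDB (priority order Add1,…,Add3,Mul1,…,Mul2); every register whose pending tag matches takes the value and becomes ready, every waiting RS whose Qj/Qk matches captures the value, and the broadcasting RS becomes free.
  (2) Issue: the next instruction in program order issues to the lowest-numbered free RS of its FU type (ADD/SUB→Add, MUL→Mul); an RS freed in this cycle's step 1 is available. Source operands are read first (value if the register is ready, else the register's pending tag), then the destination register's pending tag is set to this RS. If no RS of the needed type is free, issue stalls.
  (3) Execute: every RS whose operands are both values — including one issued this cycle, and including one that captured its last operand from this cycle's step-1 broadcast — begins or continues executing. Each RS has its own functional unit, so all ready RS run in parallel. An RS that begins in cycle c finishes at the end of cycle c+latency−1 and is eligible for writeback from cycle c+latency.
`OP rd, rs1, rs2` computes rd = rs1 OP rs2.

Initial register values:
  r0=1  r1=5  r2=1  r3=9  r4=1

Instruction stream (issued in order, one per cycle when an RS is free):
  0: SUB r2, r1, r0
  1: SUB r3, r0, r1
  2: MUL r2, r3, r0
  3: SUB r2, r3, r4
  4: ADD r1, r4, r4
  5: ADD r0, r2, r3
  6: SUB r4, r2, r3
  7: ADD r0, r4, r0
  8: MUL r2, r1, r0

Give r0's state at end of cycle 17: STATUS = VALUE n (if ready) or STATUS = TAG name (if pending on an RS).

  c1: issue SUB r2<-Add1  regs: r0:1,r1:5,r2:Add1,r3:9,r4:1
  c2: issue SUB r3<-Add2  regs: r0:1,r1:5,r2:Add1,r3:Add2,r4:1
  c3: issue MUL r2<-Mul1  regs: r0:1,r1:5,r2:Mul1,r3:Add2,r4:1
  c4: CDB Add1=4; issue SUB r2<-Add1  regs: r0:1,r1:5,r2:Add1,r3:Add2,r4:1
  c5: CDB Add2=-4; issue ADD r1<-Add2  regs: r0:1,r1:Add2,r2:Add1,r3:-4,r4:1
  c6: issue ADD r0<-Add3  regs: r0:Add3,r1:Add2,r2:Add1,r3:-4,r4:1
  c7: stall  regs: r0:Add3,r1:Add2,r2:Add1,r3:-4,r4:1
  c8: CDB Add1=-5; issue SUB r4<-Add1  regs: r0:Add3,r1:Add2,r2:-5,r3:-4,r4:Add1
  c9: CDB Add2=2; issue ADD r0<-Add2  regs: r0:Add2,r1:2,r2:-5,r3:-4,r4:Add1
  c10: CDB Mul1=-4; issue MUL r2<-Mul1  regs: r0:Add2,r1:2,r2:Mul1,r3:-4,r4:Add1
  c11: CDB Add1=-1  regs: r0:Add2,r1:2,r2:Mul1,r3:-4,r4:-1
  c12: CDB Add3=-9  regs: r0:Add2,r1:2,r2:Mul1,r3:-4,r4:-1
  c13: -  regs: r0:Add2,r1:2,r2:Mul1,r3:-4,r4:-1
  c14: -  regs: r0:Add2,r1:2,r2:Mul1,r3:-4,r4:-1
  c15: CDB Add2=-10  regs: r0:-10,r1:2,r2:Mul1,r3:-4,r4:-1
  c16: -  regs: r0:-10,r1:2,r2:Mul1,r3:-4,r4:-1
  c17: -  regs: r0:-10,r1:2,r2:Mul1,r3:-4,r4:-1

STATUS = VALUE -10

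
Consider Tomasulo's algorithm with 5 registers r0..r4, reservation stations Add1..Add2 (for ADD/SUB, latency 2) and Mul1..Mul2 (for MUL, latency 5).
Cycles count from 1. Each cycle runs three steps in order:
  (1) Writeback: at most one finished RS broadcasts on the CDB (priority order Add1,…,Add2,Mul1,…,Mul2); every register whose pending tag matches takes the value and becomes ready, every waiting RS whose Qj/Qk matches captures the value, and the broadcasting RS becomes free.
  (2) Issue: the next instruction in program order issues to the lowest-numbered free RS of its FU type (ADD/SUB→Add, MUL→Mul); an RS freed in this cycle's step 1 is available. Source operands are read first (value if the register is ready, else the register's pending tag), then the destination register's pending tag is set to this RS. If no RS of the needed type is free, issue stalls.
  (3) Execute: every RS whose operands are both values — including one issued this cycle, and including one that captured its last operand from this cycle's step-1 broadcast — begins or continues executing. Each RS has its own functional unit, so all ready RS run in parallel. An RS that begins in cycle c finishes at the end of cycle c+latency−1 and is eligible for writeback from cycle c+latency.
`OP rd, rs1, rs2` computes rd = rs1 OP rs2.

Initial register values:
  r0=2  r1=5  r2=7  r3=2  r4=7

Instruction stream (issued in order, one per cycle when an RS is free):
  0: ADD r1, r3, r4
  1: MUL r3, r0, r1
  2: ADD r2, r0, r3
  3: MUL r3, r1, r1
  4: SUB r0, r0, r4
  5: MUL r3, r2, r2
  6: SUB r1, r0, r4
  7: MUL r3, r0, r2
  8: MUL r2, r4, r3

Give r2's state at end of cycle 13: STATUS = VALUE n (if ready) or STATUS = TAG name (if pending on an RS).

STATUS = VALUE 20

cycle 1: issue ADD r1<-Add1 // r0:2,r1:Add1,r2:7,r3:2,r4:7
cycle 2: issue MUL r3<-Mul1 // r0:2,r1:Add1,r2:7,r3:Mul1,r4:7
cycle 3: CDB Add1=9; issue ADD r2<-Add1 // r0:2,r1:9,r2:Add1,r3:Mul1,r4:7
cycle 4: issue MUL r3<-Mul2 // r0:2,r1:9,r2:Add1,r3:Mul2,r4:7
cycle 5: issue SUB r0<-Add2 // r0:Add2,r1:9,r2:Add1,r3:Mul2,r4:7
cycle 6: stall // r0:Add2,r1:9,r2:Add1,r3:Mul2,r4:7
cycle 7: CDB Add2=-5; stall // r0:-5,r1:9,r2:Add1,r3:Mul2,r4:7
cycle 8: CDB Mul1=18; issue MUL r3<-Mul1 // r0:-5,r1:9,r2:Add1,r3:Mul1,r4:7
cycle 9: CDB Mul2=81; issue SUB r1<-Add2 // r0:-5,r1:Add2,r2:Add1,r3:Mul1,r4:7
cycle 10: CDB Add1=20; issue MUL r3<-Mul2 // r0:-5,r1:Add2,r2:20,r3:Mul2,r4:7
cycle 11: CDB Add2=-12; stall // r0:-5,r1:-12,r2:20,r3:Mul2,r4:7
cycle 12: stall // r0:-5,r1:-12,r2:20,r3:Mul2,r4:7
cycle 13: stall // r0:-5,r1:-12,r2:20,r3:Mul2,r4:7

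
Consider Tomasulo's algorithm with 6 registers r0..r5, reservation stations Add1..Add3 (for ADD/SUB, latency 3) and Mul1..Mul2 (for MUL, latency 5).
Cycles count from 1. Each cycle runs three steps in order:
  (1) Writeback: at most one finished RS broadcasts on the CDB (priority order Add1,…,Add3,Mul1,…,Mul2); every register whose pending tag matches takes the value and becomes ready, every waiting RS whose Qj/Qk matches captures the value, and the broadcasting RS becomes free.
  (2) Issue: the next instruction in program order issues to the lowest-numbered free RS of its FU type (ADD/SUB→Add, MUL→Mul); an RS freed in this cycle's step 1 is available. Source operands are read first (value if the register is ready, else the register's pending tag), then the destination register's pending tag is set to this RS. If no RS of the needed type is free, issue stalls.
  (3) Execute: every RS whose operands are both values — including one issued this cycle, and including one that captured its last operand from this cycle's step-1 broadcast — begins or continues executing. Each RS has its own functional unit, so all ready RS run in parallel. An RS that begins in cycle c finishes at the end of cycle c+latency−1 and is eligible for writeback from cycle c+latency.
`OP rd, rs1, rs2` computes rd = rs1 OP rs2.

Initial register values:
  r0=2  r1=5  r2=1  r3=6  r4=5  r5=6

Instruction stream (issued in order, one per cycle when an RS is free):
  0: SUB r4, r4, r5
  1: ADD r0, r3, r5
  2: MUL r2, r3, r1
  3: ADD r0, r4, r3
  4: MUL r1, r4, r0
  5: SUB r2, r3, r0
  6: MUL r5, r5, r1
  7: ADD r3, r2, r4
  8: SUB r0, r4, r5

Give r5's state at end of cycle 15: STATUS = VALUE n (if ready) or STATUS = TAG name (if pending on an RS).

  c1: issue SUB r4<-Add1  regs: r0:2,r1:5,r2:1,r3:6,r4:Add1,r5:6
  c2: issue ADD r0<-Add2  regs: r0:Add2,r1:5,r2:1,r3:6,r4:Add1,r5:6
  c3: issue MUL r2<-Mul1  regs: r0:Add2,r1:5,r2:Mul1,r3:6,r4:Add1,r5:6
  c4: CDB Add1=-1; issue ADD r0<-Add1  regs: r0:Add1,r1:5,r2:Mul1,r3:6,r4:-1,r5:6
  c5: CDB Add2=12; issue MUL r1<-Mul2  regs: r0:Add1,r1:Mul2,r2:Mul1,r3:6,r4:-1,r5:6
  c6: issue SUB r2<-Add2  regs: r0:Add1,r1:Mul2,r2:Add2,r3:6,r4:-1,r5:6
  c7: CDB Add1=5; stall  regs: r0:5,r1:Mul2,r2:Add2,r3:6,r4:-1,r5:6
  c8: CDB Mul1=30; issue MUL r5<-Mul1  regs: r0:5,r1:Mul2,r2:Add2,r3:6,r4:-1,r5:Mul1
  c9: issue ADD r3<-Add1  regs: r0:5,r1:Mul2,r2:Add2,r3:Add1,r4:-1,r5:Mul1
  c10: CDB Add2=1; issue SUB r0<-Add2  regs: r0:Add2,r1:Mul2,r2:1,r3:Add1,r4:-1,r5:Mul1
  c11: -  regs: r0:Add2,r1:Mul2,r2:1,r3:Add1,r4:-1,r5:Mul1
  c12: CDB Mul2=-5  regs: r0:Add2,r1:-5,r2:1,r3:Add1,r4:-1,r5:Mul1
  c13: CDB Add1=0  regs: r0:Add2,r1:-5,r2:1,r3:0,r4:-1,r5:Mul1
  c14: -  regs: r0:Add2,r1:-5,r2:1,r3:0,r4:-1,r5:Mul1
  c15: -  regs: r0:Add2,r1:-5,r2:1,r3:0,r4:-1,r5:Mul1

STATUS = TAG Mul1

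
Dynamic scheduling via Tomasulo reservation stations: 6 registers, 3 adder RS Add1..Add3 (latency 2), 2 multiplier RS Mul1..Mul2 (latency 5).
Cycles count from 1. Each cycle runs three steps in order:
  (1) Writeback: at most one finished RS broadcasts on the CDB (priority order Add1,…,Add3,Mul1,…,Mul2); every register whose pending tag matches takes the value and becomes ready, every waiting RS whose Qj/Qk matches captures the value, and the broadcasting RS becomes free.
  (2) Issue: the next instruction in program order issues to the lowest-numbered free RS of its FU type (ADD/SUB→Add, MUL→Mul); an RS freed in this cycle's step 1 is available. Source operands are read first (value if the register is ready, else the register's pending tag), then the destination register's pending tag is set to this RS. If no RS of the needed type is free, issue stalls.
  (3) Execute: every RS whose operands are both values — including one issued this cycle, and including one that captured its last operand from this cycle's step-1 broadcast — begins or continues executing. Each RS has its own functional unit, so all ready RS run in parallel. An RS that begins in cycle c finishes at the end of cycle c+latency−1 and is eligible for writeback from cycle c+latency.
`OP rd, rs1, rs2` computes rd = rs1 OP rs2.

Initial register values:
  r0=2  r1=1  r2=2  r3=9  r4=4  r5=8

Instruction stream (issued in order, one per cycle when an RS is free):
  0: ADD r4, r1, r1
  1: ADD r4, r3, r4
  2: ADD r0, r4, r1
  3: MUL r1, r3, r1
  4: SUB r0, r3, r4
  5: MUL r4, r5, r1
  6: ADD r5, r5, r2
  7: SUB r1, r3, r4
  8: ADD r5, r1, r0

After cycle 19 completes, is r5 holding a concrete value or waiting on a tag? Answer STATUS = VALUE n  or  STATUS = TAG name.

STATUS = VALUE -65

  c1: issue ADD r4<-Add1  regs: r0:2,r1:1,r2:2,r3:9,r4:Add1,r5:8
  c2: issue ADD r4<-Add2  regs: r0:2,r1:1,r2:2,r3:9,r4:Add2,r5:8
  c3: CDB Add1=2; issue ADD r0<-Add1  regs: r0:Add1,r1:1,r2:2,r3:9,r4:Add2,r5:8
  c4: issue MUL r1<-Mul1  regs: r0:Add1,r1:Mul1,r2:2,r3:9,r4:Add2,r5:8
  c5: CDB Add2=11; issue SUB r0<-Add2  regs: r0:Add2,r1:Mul1,r2:2,r3:9,r4:11,r5:8
  c6: issue MUL r4<-Mul2  regs: r0:Add2,r1:Mul1,r2:2,r3:9,r4:Mul2,r5:8
  c7: CDB Add1=12; issue ADD r5<-Add1  regs: r0:Add2,r1:Mul1,r2:2,r3:9,r4:Mul2,r5:Add1
  c8: CDB Add2=-2; issue SUB r1<-Add2  regs: r0:-2,r1:Add2,r2:2,r3:9,r4:Mul2,r5:Add1
  c9: CDB Add1=10; issue ADD r5<-Add1  regs: r0:-2,r1:Add2,r2:2,r3:9,r4:Mul2,r5:Add1
  c10: CDB Mul1=9  regs: r0:-2,r1:Add2,r2:2,r3:9,r4:Mul2,r5:Add1
  c11: -  regs: r0:-2,r1:Add2,r2:2,r3:9,r4:Mul2,r5:Add1
  c12: -  regs: r0:-2,r1:Add2,r2:2,r3:9,r4:Mul2,r5:Add1
  c13: -  regs: r0:-2,r1:Add2,r2:2,r3:9,r4:Mul2,r5:Add1
  c14: -  regs: r0:-2,r1:Add2,r2:2,r3:9,r4:Mul2,r5:Add1
  c15: CDB Mul2=72  regs: r0:-2,r1:Add2,r2:2,r3:9,r4:72,r5:Add1
  c16: -  regs: r0:-2,r1:Add2,r2:2,r3:9,r4:72,r5:Add1
  c17: CDB Add2=-63  regs: r0:-2,r1:-63,r2:2,r3:9,r4:72,r5:Add1
  c18: -  regs: r0:-2,r1:-63,r2:2,r3:9,r4:72,r5:Add1
  c19: CDB Add1=-65  regs: r0:-2,r1:-63,r2:2,r3:9,r4:72,r5:-65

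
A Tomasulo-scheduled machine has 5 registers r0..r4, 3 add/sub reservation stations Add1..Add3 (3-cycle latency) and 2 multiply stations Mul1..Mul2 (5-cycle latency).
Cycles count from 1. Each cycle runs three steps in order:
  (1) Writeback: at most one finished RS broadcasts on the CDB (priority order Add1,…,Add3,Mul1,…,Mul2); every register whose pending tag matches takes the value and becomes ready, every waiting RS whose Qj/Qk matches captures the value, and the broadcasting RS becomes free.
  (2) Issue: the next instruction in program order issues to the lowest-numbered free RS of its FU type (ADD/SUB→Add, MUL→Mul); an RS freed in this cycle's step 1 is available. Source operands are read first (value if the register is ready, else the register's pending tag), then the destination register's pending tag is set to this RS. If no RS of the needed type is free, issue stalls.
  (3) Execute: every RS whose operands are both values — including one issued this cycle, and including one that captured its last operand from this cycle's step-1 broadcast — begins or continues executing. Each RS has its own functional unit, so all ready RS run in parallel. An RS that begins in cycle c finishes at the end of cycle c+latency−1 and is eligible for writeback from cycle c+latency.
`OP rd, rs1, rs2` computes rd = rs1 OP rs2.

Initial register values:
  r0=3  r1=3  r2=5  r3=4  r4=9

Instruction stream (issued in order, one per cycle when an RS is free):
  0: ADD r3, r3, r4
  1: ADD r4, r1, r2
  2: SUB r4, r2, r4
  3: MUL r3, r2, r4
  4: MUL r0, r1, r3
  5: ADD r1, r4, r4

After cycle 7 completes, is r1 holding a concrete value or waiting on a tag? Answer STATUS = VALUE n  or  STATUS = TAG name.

  c1: issue ADD r3<-Add1  regs: r0:3,r1:3,r2:5,r3:Add1,r4:9
  c2: issue ADD r4<-Add2  regs: r0:3,r1:3,r2:5,r3:Add1,r4:Add2
  c3: issue SUB r4<-Add3  regs: r0:3,r1:3,r2:5,r3:Add1,r4:Add3
  c4: CDB Add1=13; issue MUL r3<-Mul1  regs: r0:3,r1:3,r2:5,r3:Mul1,r4:Add3
  c5: CDB Add2=8; issue MUL r0<-Mul2  regs: r0:Mul2,r1:3,r2:5,r3:Mul1,r4:Add3
  c6: issue ADD r1<-Add1  regs: r0:Mul2,r1:Add1,r2:5,r3:Mul1,r4:Add3
  c7: -  regs: r0:Mul2,r1:Add1,r2:5,r3:Mul1,r4:Add3

STATUS = TAG Add1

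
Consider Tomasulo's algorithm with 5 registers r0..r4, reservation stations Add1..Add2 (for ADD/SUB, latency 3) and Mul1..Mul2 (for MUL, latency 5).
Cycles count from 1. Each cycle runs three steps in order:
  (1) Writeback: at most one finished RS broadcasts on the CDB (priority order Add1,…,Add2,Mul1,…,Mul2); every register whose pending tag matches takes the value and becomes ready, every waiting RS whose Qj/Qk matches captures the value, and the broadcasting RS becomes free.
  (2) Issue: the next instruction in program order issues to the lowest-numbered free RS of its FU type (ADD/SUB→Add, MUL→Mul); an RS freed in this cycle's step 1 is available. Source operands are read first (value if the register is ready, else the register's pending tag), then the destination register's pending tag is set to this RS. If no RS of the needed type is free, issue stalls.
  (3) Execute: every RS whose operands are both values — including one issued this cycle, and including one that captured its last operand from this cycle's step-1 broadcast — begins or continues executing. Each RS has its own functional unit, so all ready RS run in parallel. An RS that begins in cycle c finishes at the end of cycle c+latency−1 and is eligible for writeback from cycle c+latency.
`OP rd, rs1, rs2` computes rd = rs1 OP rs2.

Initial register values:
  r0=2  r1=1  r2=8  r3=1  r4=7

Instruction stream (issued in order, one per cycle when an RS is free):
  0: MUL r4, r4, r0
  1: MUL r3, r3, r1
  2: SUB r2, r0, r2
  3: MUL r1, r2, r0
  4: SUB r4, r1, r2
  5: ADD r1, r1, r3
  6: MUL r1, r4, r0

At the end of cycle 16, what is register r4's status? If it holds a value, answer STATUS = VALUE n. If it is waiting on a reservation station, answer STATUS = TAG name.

STATUS = VALUE -6

cycle 1: issue MUL r4<-Mul1 // r0:2,r1:1,r2:8,r3:1,r4:Mul1
cycle 2: issue MUL r3<-Mul2 // r0:2,r1:1,r2:8,r3:Mul2,r4:Mul1
cycle 3: issue SUB r2<-Add1 // r0:2,r1:1,r2:Add1,r3:Mul2,r4:Mul1
cycle 4: stall // r0:2,r1:1,r2:Add1,r3:Mul2,r4:Mul1
cycle 5: stall // r0:2,r1:1,r2:Add1,r3:Mul2,r4:Mul1
cycle 6: CDB Add1=-6; stall // r0:2,r1:1,r2:-6,r3:Mul2,r4:Mul1
cycle 7: CDB Mul1=14; issue MUL r1<-Mul1 // r0:2,r1:Mul1,r2:-6,r3:Mul2,r4:14
cycle 8: CDB Mul2=1; issue SUB r4<-Add1 // r0:2,r1:Mul1,r2:-6,r3:1,r4:Add1
cycle 9: issue ADD r1<-Add2 // r0:2,r1:Add2,r2:-6,r3:1,r4:Add1
cycle 10: issue MUL r1<-Mul2 // r0:2,r1:Mul2,r2:-6,r3:1,r4:Add1
cycle 11: - // r0:2,r1:Mul2,r2:-6,r3:1,r4:Add1
cycle 12: CDB Mul1=-12 // r0:2,r1:Mul2,r2:-6,r3:1,r4:Add1
cycle 13: - // r0:2,r1:Mul2,r2:-6,r3:1,r4:Add1
cycle 14: - // r0:2,r1:Mul2,r2:-6,r3:1,r4:Add1
cycle 15: CDB Add1=-6 // r0:2,r1:Mul2,r2:-6,r3:1,r4:-6
cycle 16: CDB Add2=-11 // r0:2,r1:Mul2,r2:-6,r3:1,r4:-6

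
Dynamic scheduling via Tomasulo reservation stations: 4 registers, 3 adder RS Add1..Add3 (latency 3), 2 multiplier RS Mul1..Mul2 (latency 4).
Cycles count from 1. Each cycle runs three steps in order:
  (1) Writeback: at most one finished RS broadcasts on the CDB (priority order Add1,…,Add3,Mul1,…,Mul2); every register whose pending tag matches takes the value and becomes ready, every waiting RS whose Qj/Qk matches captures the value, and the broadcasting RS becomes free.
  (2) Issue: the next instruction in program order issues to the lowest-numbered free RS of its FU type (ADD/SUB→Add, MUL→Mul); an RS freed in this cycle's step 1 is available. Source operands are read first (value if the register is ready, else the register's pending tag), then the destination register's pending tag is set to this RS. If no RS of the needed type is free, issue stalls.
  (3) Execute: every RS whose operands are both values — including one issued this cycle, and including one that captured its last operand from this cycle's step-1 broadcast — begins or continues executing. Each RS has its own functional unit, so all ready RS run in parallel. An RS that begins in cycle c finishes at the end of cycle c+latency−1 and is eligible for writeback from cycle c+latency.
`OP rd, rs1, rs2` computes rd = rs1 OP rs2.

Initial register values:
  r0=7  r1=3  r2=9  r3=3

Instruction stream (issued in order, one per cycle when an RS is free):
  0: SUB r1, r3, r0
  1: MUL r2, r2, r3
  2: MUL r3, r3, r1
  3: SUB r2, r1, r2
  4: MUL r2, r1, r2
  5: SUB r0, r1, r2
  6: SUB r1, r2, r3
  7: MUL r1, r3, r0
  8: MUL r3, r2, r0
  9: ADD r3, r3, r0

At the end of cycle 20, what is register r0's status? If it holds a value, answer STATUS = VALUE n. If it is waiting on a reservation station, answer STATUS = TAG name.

c1: issue SUB r1<-Add1 | r0:7,r1:Add1,r2:9,r3:3
c2: issue MUL r2<-Mul1 | r0:7,r1:Add1,r2:Mul1,r3:3
c3: issue MUL r3<-Mul2 | r0:7,r1:Add1,r2:Mul1,r3:Mul2
c4: CDB Add1=-4; issue SUB r2<-Add1 | r0:7,r1:-4,r2:Add1,r3:Mul2
c5: stall | r0:7,r1:-4,r2:Add1,r3:Mul2
c6: CDB Mul1=27; issue MUL r2<-Mul1 | r0:7,r1:-4,r2:Mul1,r3:Mul2
c7: issue SUB r0<-Add2 | r0:Add2,r1:-4,r2:Mul1,r3:Mul2
c8: CDB Mul2=-12; issue SUB r1<-Add3 | r0:Add2,r1:Add3,r2:Mul1,r3:-12
c9: CDB Add1=-31; issue MUL r1<-Mul2 | r0:Add2,r1:Mul2,r2:Mul1,r3:-12
c10: stall | r0:Add2,r1:Mul2,r2:Mul1,r3:-12
c11: stall | r0:Add2,r1:Mul2,r2:Mul1,r3:-12
c12: stall | r0:Add2,r1:Mul2,r2:Mul1,r3:-12
c13: CDB Mul1=124; issue MUL r3<-Mul1 | r0:Add2,r1:Mul2,r2:124,r3:Mul1
c14: issue ADD r3<-Add1 | r0:Add2,r1:Mul2,r2:124,r3:Add1
c15: - | r0:Add2,r1:Mul2,r2:124,r3:Add1
c16: CDB Add2=-128 | r0:-128,r1:Mul2,r2:124,r3:Add1
c17: CDB Add3=136 | r0:-128,r1:Mul2,r2:124,r3:Add1
c18: - | r0:-128,r1:Mul2,r2:124,r3:Add1
c19: - | r0:-128,r1:Mul2,r2:124,r3:Add1
c20: CDB Mul1=-15872 | r0:-128,r1:Mul2,r2:124,r3:Add1

STATUS = VALUE -128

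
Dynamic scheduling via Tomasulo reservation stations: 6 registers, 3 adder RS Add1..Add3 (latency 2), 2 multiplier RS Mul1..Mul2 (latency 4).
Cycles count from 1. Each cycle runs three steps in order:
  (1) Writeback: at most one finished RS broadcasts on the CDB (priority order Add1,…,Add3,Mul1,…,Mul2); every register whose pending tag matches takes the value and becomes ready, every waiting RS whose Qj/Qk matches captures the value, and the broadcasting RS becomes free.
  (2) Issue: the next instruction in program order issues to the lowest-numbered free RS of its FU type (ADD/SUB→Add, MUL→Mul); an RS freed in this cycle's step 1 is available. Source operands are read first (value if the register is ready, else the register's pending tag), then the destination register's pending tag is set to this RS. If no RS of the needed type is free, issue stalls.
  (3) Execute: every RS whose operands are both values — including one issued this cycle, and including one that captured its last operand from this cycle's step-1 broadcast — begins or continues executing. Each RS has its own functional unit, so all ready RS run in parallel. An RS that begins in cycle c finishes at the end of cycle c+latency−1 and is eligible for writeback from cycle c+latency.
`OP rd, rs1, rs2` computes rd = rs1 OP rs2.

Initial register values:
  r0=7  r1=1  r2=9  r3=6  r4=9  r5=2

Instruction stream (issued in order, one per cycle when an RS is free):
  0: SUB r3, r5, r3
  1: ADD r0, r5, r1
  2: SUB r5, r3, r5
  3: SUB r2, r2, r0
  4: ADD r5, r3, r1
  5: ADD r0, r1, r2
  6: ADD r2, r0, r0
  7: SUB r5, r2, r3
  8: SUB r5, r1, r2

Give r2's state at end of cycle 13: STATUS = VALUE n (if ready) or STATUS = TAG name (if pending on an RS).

c1: issue SUB r3<-Add1 | r0:7,r1:1,r2:9,r3:Add1,r4:9,r5:2
c2: issue ADD r0<-Add2 | r0:Add2,r1:1,r2:9,r3:Add1,r4:9,r5:2
c3: CDB Add1=-4; issue SUB r5<-Add1 | r0:Add2,r1:1,r2:9,r3:-4,r4:9,r5:Add1
c4: CDB Add2=3; issue SUB r2<-Add2 | r0:3,r1:1,r2:Add2,r3:-4,r4:9,r5:Add1
c5: CDB Add1=-6; issue ADD r5<-Add1 | r0:3,r1:1,r2:Add2,r3:-4,r4:9,r5:Add1
c6: CDB Add2=6; issue ADD r0<-Add2 | r0:Add2,r1:1,r2:6,r3:-4,r4:9,r5:Add1
c7: CDB Add1=-3; issue ADD r2<-Add1 | r0:Add2,r1:1,r2:Add1,r3:-4,r4:9,r5:-3
c8: CDB Add2=7; issue SUB r5<-Add2 | r0:7,r1:1,r2:Add1,r3:-4,r4:9,r5:Add2
c9: issue SUB r5<-Add3 | r0:7,r1:1,r2:Add1,r3:-4,r4:9,r5:Add3
c10: CDB Add1=14 | r0:7,r1:1,r2:14,r3:-4,r4:9,r5:Add3
c11: - | r0:7,r1:1,r2:14,r3:-4,r4:9,r5:Add3
c12: CDB Add2=18 | r0:7,r1:1,r2:14,r3:-4,r4:9,r5:Add3
c13: CDB Add3=-13 | r0:7,r1:1,r2:14,r3:-4,r4:9,r5:-13

STATUS = VALUE 14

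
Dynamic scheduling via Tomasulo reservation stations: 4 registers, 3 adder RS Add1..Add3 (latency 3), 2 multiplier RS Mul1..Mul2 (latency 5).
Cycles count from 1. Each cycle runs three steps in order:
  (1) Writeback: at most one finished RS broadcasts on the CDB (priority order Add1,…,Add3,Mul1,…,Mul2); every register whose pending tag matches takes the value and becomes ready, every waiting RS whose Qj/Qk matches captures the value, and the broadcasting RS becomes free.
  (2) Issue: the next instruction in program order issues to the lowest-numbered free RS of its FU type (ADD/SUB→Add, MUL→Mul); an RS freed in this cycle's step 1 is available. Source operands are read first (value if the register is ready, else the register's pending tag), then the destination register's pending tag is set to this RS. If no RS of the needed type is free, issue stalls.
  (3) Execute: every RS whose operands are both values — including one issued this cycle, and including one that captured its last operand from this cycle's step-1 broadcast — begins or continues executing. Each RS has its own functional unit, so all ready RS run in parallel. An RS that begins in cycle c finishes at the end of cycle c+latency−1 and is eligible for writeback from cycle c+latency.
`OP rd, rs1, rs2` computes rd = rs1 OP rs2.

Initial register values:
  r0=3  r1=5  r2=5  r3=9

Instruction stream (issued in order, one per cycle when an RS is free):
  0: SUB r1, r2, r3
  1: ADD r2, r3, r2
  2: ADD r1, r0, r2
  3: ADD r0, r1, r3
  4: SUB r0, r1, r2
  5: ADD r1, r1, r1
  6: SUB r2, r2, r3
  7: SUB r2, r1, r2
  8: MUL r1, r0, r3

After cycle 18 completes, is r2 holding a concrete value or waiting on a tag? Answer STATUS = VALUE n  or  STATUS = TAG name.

STATUS = VALUE 29

c1: issue SUB r1<-Add1 | r0:3,r1:Add1,r2:5,r3:9
c2: issue ADD r2<-Add2 | r0:3,r1:Add1,r2:Add2,r3:9
c3: issue ADD r1<-Add3 | r0:3,r1:Add3,r2:Add2,r3:9
c4: CDB Add1=-4; issue ADD r0<-Add1 | r0:Add1,r1:Add3,r2:Add2,r3:9
c5: CDB Add2=14; issue SUB r0<-Add2 | r0:Add2,r1:Add3,r2:14,r3:9
c6: stall | r0:Add2,r1:Add3,r2:14,r3:9
c7: stall | r0:Add2,r1:Add3,r2:14,r3:9
c8: CDB Add3=17; issue ADD r1<-Add3 | r0:Add2,r1:Add3,r2:14,r3:9
c9: stall | r0:Add2,r1:Add3,r2:14,r3:9
c10: stall | r0:Add2,r1:Add3,r2:14,r3:9
c11: CDB Add1=26; issue SUB r2<-Add1 | r0:Add2,r1:Add3,r2:Add1,r3:9
c12: CDB Add2=3; issue SUB r2<-Add2 | r0:3,r1:Add3,r2:Add2,r3:9
c13: CDB Add3=34; issue MUL r1<-Mul1 | r0:3,r1:Mul1,r2:Add2,r3:9
c14: CDB Add1=5 | r0:3,r1:Mul1,r2:Add2,r3:9
c15: - | r0:3,r1:Mul1,r2:Add2,r3:9
c16: - | r0:3,r1:Mul1,r2:Add2,r3:9
c17: CDB Add2=29 | r0:3,r1:Mul1,r2:29,r3:9
c18: CDB Mul1=27 | r0:3,r1:27,r2:29,r3:9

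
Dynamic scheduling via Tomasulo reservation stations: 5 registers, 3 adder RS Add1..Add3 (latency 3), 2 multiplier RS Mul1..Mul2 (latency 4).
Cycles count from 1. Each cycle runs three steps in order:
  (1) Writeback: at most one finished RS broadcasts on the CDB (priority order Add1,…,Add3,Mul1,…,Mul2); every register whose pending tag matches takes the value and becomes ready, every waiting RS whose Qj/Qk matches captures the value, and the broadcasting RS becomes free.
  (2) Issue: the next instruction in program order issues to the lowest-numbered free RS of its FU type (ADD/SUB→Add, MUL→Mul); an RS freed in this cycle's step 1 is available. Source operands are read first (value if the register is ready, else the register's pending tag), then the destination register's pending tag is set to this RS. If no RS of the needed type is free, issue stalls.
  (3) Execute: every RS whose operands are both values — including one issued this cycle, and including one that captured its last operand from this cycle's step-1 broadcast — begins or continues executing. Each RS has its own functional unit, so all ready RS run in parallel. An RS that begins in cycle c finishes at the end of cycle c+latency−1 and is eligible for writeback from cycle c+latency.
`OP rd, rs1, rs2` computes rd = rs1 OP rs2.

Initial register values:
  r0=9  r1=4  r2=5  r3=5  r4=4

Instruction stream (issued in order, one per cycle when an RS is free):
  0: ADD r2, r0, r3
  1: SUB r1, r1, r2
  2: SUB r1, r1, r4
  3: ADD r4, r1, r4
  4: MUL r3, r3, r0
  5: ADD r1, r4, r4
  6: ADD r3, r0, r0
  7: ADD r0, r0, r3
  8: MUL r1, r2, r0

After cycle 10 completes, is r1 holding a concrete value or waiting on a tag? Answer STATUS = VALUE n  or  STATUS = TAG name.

STATUS = TAG Add2

c1: issue ADD r2<-Add1 | r0:9,r1:4,r2:Add1,r3:5,r4:4
c2: issue SUB r1<-Add2 | r0:9,r1:Add2,r2:Add1,r3:5,r4:4
c3: issue SUB r1<-Add3 | r0:9,r1:Add3,r2:Add1,r3:5,r4:4
c4: CDB Add1=14; issue ADD r4<-Add1 | r0:9,r1:Add3,r2:14,r3:5,r4:Add1
c5: issue MUL r3<-Mul1 | r0:9,r1:Add3,r2:14,r3:Mul1,r4:Add1
c6: stall | r0:9,r1:Add3,r2:14,r3:Mul1,r4:Add1
c7: CDB Add2=-10; issue ADD r1<-Add2 | r0:9,r1:Add2,r2:14,r3:Mul1,r4:Add1
c8: stall | r0:9,r1:Add2,r2:14,r3:Mul1,r4:Add1
c9: CDB Mul1=45; stall | r0:9,r1:Add2,r2:14,r3:45,r4:Add1
c10: CDB Add3=-14; issue ADD r3<-Add3 | r0:9,r1:Add2,r2:14,r3:Add3,r4:Add1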